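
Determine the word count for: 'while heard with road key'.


Counting words by splitting on spaces:
  Word 1: 'while'
  Word 2: 'heard'
  Word 3: 'with'
  Word 4: 'road'
  Word 5: 'key'
Total words: 5

5


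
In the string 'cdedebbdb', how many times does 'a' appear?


Scanning 'cdedebbdb' for 'a':
  No matches found.
Total occurrences of 'a': 0

0


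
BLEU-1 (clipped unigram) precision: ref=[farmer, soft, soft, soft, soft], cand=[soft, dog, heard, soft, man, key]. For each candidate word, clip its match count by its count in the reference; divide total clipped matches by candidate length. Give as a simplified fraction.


Reference word counts: {'farmer': 1, 'soft': 4}
Checking each candidate word (with clipping):
  'soft' -> in reference (ref count 4, used 1/4) -> match (matches: 1)
  'dog' -> not in reference -> no match (matches: 1)
  'heard' -> not in reference -> no match (matches: 1)
  'soft' -> in reference (ref count 4, used 2/4) -> match (matches: 2)
  'man' -> not in reference -> no match (matches: 2)
  'key' -> not in reference -> no match (matches: 2)
Clipped matches: 2, Candidate length: 6
Precision = 2/6 = 1/3

1/3


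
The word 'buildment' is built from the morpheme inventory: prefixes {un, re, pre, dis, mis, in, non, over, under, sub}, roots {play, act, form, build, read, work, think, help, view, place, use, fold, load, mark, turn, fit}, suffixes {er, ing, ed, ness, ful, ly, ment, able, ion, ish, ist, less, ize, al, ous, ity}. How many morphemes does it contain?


Segmenting 'buildment' against the inventory:
  'build' -> root (morpheme 1)
  'ment' -> suffix (morpheme 2)
Total morphemes: 2

2


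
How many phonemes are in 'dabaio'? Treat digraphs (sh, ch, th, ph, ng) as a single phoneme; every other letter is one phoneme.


Parsing 'dabaio' greedily, digraphs first:
  'd' -> consonant phoneme (phonemes so far: 1)
  'a' -> vowel phoneme (phonemes so far: 2)
  'b' -> consonant phoneme (phonemes so far: 3)
  'a' -> vowel phoneme (phonemes so far: 4)
  'i' -> vowel phoneme (phonemes so far: 5)
  'o' -> vowel phoneme (phonemes so far: 6)
Total phonemes: 6

6


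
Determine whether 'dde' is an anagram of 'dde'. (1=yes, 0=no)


Sort characters of 'dde': 'dde'
Sort characters of 'dde': 'dde'
Sorted forms match -> they ARE anagrams
Result: 1

1


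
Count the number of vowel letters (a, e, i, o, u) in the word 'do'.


Scanning each character of 'do':
  Position 1: 'd' -> consonant (running count: 0)
  Position 2: 'o' -> vowel (running count: 1)
Total vowels: 1

1


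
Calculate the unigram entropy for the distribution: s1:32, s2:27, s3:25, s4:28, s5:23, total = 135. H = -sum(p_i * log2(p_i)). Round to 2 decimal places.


Computing entropy H = -sum(p_i * log2(p_i)):
  s1: p = 32/135 = 0.2370, -p*log2(p) = 0.4923
  s2: p = 27/135 = 0.2000, -p*log2(p) = 0.4644
  s3: p = 25/135 = 0.1852, -p*log2(p) = 0.4505
  s4: p = 28/135 = 0.2074, -p*log2(p) = 0.4707
  s5: p = 23/135 = 0.1704, -p*log2(p) = 0.4350
H = sum of terms = 2.3129
Rounded to 2 decimals: 2.31

2.31


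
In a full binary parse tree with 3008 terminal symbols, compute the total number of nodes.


Leaf nodes (terminals): 3008
Internal nodes = n - 1 = 3008 - 1 = 3007
Total = leaves + internal = 3008 + 3007 = 6015

6015


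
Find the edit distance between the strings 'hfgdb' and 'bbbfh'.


Building DP table for s1='hfgdb' (len 5) and s2='bbbfh' (len 5):
       b  b  b  f  h
    0  1  2  3  4  5
  h 1  1  2  3  4  4
  f 2  2  2  3  3  4
  g 3  3  3  3  4  4
  d 4  4  4  4  4  5
  b 5  4  4  4  5  5
Edit distance = dp[5][5] = 5

5


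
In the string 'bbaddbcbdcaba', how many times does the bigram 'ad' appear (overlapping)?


Scanning 'bbaddbcbdcaba' for bigram 'ad':
  Position 0: 'bb' -> no
  Position 1: 'ba' -> no
  Position 2: 'ad' -> MATCH
  Position 3: 'dd' -> no
  Position 4: 'db' -> no
  Position 5: 'bc' -> no
  Position 6: 'cb' -> no
  Position 7: 'bd' -> no
  Position 8: 'dc' -> no
  Position 9: 'ca' -> no
  Position 10: 'ab' -> no
  Position 11: 'ba' -> no
Total matches: 1

1


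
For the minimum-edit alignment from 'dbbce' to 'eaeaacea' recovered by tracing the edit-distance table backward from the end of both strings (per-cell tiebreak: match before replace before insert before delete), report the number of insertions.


Edit distance = 6. Backtracking from cell (5, 8) with preference match > replace > insert > delete,
then listing the resulting alignment 'dbbce' -> 'eaeaacea' left to right:
  Step 1: insert 'e' [insertion #1]
  Step 2: insert 'a' [insertion #2]
  Step 3: replace d->e
  Step 4: replace b->a
  Step 5: replace b->a
  Step 6: keep 'c'
  Step 7: keep 'e'
  Step 8: insert 'a' [insertion #3]
Total insertions: 3

3


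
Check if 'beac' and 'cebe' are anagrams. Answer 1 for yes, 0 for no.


Sort characters of 'beac': 'abce'
Sort characters of 'cebe': 'bcee'
Sorted forms differ -> they are NOT anagrams
Result: 0

0


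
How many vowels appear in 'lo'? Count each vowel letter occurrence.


Scanning each character of 'lo':
  Position 1: 'l' -> consonant (running count: 0)
  Position 2: 'o' -> vowel (running count: 1)
Total vowels: 1

1


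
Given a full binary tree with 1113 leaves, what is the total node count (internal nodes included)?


Leaf nodes (terminals): 1113
Internal nodes = n - 1 = 1113 - 1 = 1112
Total = leaves + internal = 1113 + 1112 = 2225

2225


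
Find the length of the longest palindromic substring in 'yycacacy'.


Scanning 'yycacacy' for palindromic substrings.
Substring at positions 1-7: 'ycacacy'.
Check: reverse('ycacacy') = 'ycacacy' -> palindrome confirmed.
Neighbouring characters ('y' / '-') break symmetry, so it cannot extend further.
No longer palindromic substring exists; longest length = 7

7


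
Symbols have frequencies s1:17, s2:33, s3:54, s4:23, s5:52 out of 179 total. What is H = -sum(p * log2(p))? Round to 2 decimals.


Computing entropy H = -sum(p_i * log2(p_i)):
  s1: p = 17/179 = 0.0950, -p*log2(p) = 0.3226
  s2: p = 33/179 = 0.1844, -p*log2(p) = 0.4497
  s3: p = 54/179 = 0.3017, -p*log2(p) = 0.5216
  s4: p = 23/179 = 0.1285, -p*log2(p) = 0.3804
  s5: p = 52/179 = 0.2905, -p*log2(p) = 0.5181
H = sum of terms = 2.1924
Rounded to 2 decimals: 2.19

2.19


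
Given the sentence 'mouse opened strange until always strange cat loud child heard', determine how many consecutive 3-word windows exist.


Word trigrams from [10] words:
  Trigram 1: (mouse opened strange)
  Trigram 2: (opened strange until)
  Trigram 3: (strange until always)
  Trigram 4: (until always strange)
  Trigram 5: (always strange cat)
  Trigram 6: (strange cat loud)
  Trigram 7: (cat loud child)
  Trigram 8: (loud child heard)
Total word trigrams: 10 - 2 = 8

8


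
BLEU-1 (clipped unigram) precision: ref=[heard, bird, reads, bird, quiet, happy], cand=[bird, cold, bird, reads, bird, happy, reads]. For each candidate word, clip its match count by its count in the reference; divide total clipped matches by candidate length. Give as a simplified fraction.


Reference word counts: {'bird': 2, 'happy': 1, 'heard': 1, 'quiet': 1, 'reads': 1}
Checking each candidate word (with clipping):
  'bird' -> in reference (ref count 2, used 1/2) -> match (matches: 1)
  'cold' -> not in reference -> no match (matches: 1)
  'bird' -> in reference (ref count 2, used 2/2) -> match (matches: 2)
  'reads' -> in reference (ref count 1, used 1/1) -> match (matches: 3)
  'bird' -> ref count 2 already used up (2/2) -> clipped, no match (matches: 3)
  'happy' -> in reference (ref count 1, used 1/1) -> match (matches: 4)
  'reads' -> ref count 1 already used up (1/1) -> clipped, no match (matches: 4)
Clipped matches: 4, Candidate length: 7
Precision = 4/7

4/7


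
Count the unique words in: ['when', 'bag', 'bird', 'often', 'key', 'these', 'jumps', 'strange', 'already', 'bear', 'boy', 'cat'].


Listing all tokens and tracking unique types:
  Token 1: 'when' -> NEW (unique so far: 1)
  Token 2: 'bag' -> NEW (unique so far: 2)
  Token 3: 'bird' -> NEW (unique so far: 3)
  Token 4: 'often' -> NEW (unique so far: 4)
  Token 5: 'key' -> NEW (unique so far: 5)
  Token 6: 'these' -> NEW (unique so far: 6)
  Token 7: 'jumps' -> NEW (unique so far: 7)
  Token 8: 'strange' -> NEW (unique so far: 8)
  Token 9: 'already' -> NEW (unique so far: 9)
  Token 10: 'bear' -> NEW (unique so far: 10)
  Token 11: 'boy' -> NEW (unique so far: 11)
  Token 12: 'cat' -> NEW (unique so far: 12)
Unique types: ('already', 'bag', 'bear', 'bird', 'boy', 'cat', 'jumps', 'key', 'often', 'strange', 'these', 'when')
Vocabulary size: 12

12


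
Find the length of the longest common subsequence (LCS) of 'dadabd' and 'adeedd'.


DP table for LCS of 'dadabd' and 'adeedd':
       a  d  e  e  d  d
    0  0  0  0  0  0  0
  d 0  0  1  1  1  1  1
  a 0  1  1  1  1  1  1
  d 0  1  2  2  2  2  2
  a 0  1  2  2  2  2  2
  b 0  1  2  2  2  2  2
  d 0  1  2  2  2  3  3
LCS: 'ddd'
LCS length = 3

3


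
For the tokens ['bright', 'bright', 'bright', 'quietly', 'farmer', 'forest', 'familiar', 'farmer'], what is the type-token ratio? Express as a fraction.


Tokens: 8
Unique types: ('bright', 'familiar', 'farmer', 'forest', 'quietly') = 5
TTR = 5/8
Already in lowest terms.

5/8


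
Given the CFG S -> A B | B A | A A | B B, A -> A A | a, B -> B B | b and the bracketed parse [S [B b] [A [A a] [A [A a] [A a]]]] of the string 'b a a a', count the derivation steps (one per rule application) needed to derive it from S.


Every bracketed nonterminal node [X ...] in the tree is produced by exactly one rule application.
Reading the tree off as a leftmost derivation:
  Step 1: S  =>  B A   (applied S -> B A)
  Step 2: B A  =>  b A   (applied B -> b)
  Step 3: b A  =>  b A A   (applied A -> A A)
  Step 4: b A A  =>  b a A   (applied A -> a)
  Step 5: b a A  =>  b a A A   (applied A -> A A)
  Step 6: b a A A  =>  b a a A   (applied A -> a)
  Step 7: b a a A  =>  b a a a   (applied A -> a)
Final yield: b a a a
Total rewrite steps: 7

7


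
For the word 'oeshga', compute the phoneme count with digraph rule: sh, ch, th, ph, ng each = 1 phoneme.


Parsing 'oeshga' greedily, digraphs first:
  'o' -> vowel phoneme (phonemes so far: 1)
  'e' -> vowel phoneme (phonemes so far: 2)
  'sh' -> digraph (1 consonant phoneme) (phonemes so far: 3)
  'g' -> consonant phoneme (phonemes so far: 4)
  'a' -> vowel phoneme (phonemes so far: 5)
Total phonemes: 5

5


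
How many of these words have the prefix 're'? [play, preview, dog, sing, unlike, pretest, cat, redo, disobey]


Checking each word for prefix 're':
  'play' -> no (count: 0)
  'preview' -> no (count: 0)
  'dog' -> no (count: 0)
  'sing' -> no (count: 0)
  'unlike' -> no (count: 0)
  'pretest' -> no (count: 0)
  'cat' -> no (count: 0)
  'redo' -> YES, starts with 're' (count: 1)
  'disobey' -> no (count: 1)
Total with prefix 're': 1

1


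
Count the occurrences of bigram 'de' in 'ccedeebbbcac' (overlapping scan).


Scanning 'ccedeebbbcac' for bigram 'de':
  Position 0: 'cc' -> no
  Position 1: 'ce' -> no
  Position 2: 'ed' -> no
  Position 3: 'de' -> MATCH
  Position 4: 'ee' -> no
  Position 5: 'eb' -> no
  Position 6: 'bb' -> no
  Position 7: 'bb' -> no
  Position 8: 'bc' -> no
  Position 9: 'ca' -> no
  Position 10: 'ac' -> no
Total matches: 1

1


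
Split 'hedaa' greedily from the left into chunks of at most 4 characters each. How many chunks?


'hedaa' has 5 characters.
Chunking with max size 4:
  Chunk 1: 'heda' (positions 0-3)
  Chunk 2: 'a' (positions 4-4)
Total chunks: ceil(5 / 4) = 2

2


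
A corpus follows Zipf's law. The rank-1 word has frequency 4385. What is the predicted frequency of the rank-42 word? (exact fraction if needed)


Zipf's law: freq(rank) = f1 / rank
f1 = 4385, rank = 42
freq = 4385 / 42
GCD(4385, 42) = 1
Simplified: 4385/42

4385/42


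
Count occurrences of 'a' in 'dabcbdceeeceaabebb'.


Scanning 'dabcbdceeeceaabebb' for 'a':
  Position 1: 'a' -> MATCH (count: 1)
  Position 12: 'a' -> MATCH (count: 2)
  Position 13: 'a' -> MATCH (count: 3)
Total occurrences of 'a': 3

3


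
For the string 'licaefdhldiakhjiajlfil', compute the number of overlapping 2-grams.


String 'licaefdhldiakhjiajlfil' has length L = 22.
Number of overlapping n-grams = L - n + 1
Substituting: 22 - 2 + 1 = 21

21


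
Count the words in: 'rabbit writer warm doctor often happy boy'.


Counting words by splitting on spaces:
  Word 1: 'rabbit'
  Word 2: 'writer'
  Word 3: 'warm'
  Word 4: 'doctor'
  Word 5: 'often'
  Word 6: 'happy'
  Word 7: 'boy'
Total words: 7

7


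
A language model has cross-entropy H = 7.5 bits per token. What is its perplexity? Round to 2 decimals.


Perplexity formula: PP = 2^H
H = 7.5
PP = 2^7.5
Decompose: 2^7.5 = 2^7 * 2^0.5 = 2^7 * sqrt(2)
2^7 = 128, sqrt(2) ~ 1.4142136
PP ~ 128 * 1.4142136 = 181.0193408
Rounded to 2 decimals: 181.02

181.02


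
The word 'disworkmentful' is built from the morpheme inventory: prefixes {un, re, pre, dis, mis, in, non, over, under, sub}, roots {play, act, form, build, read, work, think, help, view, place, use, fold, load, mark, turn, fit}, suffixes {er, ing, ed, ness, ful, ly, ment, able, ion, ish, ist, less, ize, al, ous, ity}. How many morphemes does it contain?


Segmenting 'disworkmentful' against the inventory:
  'dis' -> prefix (morpheme 1)
  'work' -> root (morpheme 2)
  'ment' -> suffix (morpheme 3)
  'ful' -> suffix (morpheme 4)
Total morphemes: 4

4


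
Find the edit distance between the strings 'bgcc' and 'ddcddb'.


Building DP table for s1='bgcc' (len 4) and s2='ddcddb' (len 6):
       d  d  c  d  d  b
    0  1  2  3  4  5  6
  b 1  1  2  3  4  5  5
  g 2  2  2  3  4  5  6
  c 3  3  3  2  3  4  5
  c 4  4  4  3  3  4  5
Edit distance = dp[4][6] = 5

5


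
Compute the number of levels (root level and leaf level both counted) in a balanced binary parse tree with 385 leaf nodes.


In a balanced binary tree with n leaves the deepest leaf is ceil(log2(n)) edges below the root,
so counting node levels inclusive of root and leaves gives ceil(log2(n)) + 1 levels.
log2(385) = 8.5887
ceil(8.5887) = 9
levels = 9 + 1 = 10

10


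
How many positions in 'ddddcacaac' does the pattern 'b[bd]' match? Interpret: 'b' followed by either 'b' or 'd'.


Pattern: b[bd] means 'b' followed by either 'b' or 'd'.
Scanning 'ddddcacaac' position-by-position:
  Pos 0: window 'dd' -> no
  Pos 1: window 'dd' -> no
  Pos 2: window 'dd' -> no
  Pos 3: window 'dc' -> no
  Pos 4: window 'ca' -> no
  Pos 5: window 'ac' -> no
  Pos 6: window 'ca' -> no
  Pos 7: window 'aa' -> no
  Pos 8: window 'ac' -> no
  Pos 9: window 'c' -> no
Total matches: 0

0


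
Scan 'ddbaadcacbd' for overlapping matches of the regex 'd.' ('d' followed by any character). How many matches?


Pattern: d. means 'd' followed by any character.
Scanning 'ddbaadcacbd' position-by-position:
  Pos 0: window 'dd' -> MATCH
  Pos 1: window 'db' -> MATCH
  Pos 2: window 'ba' -> no
  Pos 3: window 'aa' -> no
  Pos 4: window 'ad' -> no
  Pos 5: window 'dc' -> MATCH
  Pos 6: window 'ca' -> no
  Pos 7: window 'ac' -> no
  Pos 8: window 'cb' -> no
  Pos 9: window 'bd' -> no
  Pos 10: window 'd' -> no
Total matches: 3

3


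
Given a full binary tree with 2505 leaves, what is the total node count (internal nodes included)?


Leaf nodes (terminals): 2505
Internal nodes = n - 1 = 2505 - 1 = 2504
Total = leaves + internal = 2505 + 2504 = 5009

5009


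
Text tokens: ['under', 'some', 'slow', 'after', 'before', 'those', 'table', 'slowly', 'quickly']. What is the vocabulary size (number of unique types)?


Listing all tokens and tracking unique types:
  Token 1: 'under' -> NEW (unique so far: 1)
  Token 2: 'some' -> NEW (unique so far: 2)
  Token 3: 'slow' -> NEW (unique so far: 3)
  Token 4: 'after' -> NEW (unique so far: 4)
  Token 5: 'before' -> NEW (unique so far: 5)
  Token 6: 'those' -> NEW (unique so far: 6)
  Token 7: 'table' -> NEW (unique so far: 7)
  Token 8: 'slowly' -> NEW (unique so far: 8)
  Token 9: 'quickly' -> NEW (unique so far: 9)
Unique types: ('after', 'before', 'quickly', 'slow', 'slowly', 'some', 'table', 'those', 'under')
Vocabulary size: 9

9


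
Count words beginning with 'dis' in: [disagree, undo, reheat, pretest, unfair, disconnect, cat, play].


Checking each word for prefix 'dis':
  'disagree' -> YES, starts with 'dis' (count: 1)
  'undo' -> no (count: 1)
  'reheat' -> no (count: 1)
  'pretest' -> no (count: 1)
  'unfair' -> no (count: 1)
  'disconnect' -> YES, starts with 'dis' (count: 2)
  'cat' -> no (count: 2)
  'play' -> no (count: 2)
Total with prefix 'dis': 2

2


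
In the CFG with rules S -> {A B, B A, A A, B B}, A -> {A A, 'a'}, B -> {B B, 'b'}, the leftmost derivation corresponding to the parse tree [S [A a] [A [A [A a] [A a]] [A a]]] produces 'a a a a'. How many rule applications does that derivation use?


Every bracketed nonterminal node [X ...] in the tree is produced by exactly one rule application.
Reading the tree off as a leftmost derivation:
  Step 1: S  =>  A A   (applied S -> A A)
  Step 2: A A  =>  a A   (applied A -> a)
  Step 3: a A  =>  a A A   (applied A -> A A)
  Step 4: a A A  =>  a A A A   (applied A -> A A)
  Step 5: a A A A  =>  a a A A   (applied A -> a)
  Step 6: a a A A  =>  a a a A   (applied A -> a)
  Step 7: a a a A  =>  a a a a   (applied A -> a)
Final yield: a a a a
Total rewrite steps: 7

7


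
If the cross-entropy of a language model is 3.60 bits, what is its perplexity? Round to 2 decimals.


Perplexity formula: PP = 2^H
H = 3.60
PP = 2^3.60
Decompose: 2^3.60 = 2^3 * 2^0.60
2^3 = 8, 2^0.60 ~ 1.5157166
PP ~ 8 * 1.5157166 = 12.1257328
Rounded to 2 decimals: 12.13

12.13


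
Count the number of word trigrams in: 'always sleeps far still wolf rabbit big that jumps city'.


Word trigrams from [10] words:
  Trigram 1: (always sleeps far)
  Trigram 2: (sleeps far still)
  Trigram 3: (far still wolf)
  Trigram 4: (still wolf rabbit)
  Trigram 5: (wolf rabbit big)
  Trigram 6: (rabbit big that)
  Trigram 7: (big that jumps)
  Trigram 8: (that jumps city)
Total word trigrams: 10 - 2 = 8

8


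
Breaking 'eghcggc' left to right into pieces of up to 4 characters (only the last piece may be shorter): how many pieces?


'eghcggc' has 7 characters.
Chunking with max size 4:
  Chunk 1: 'eghc' (positions 0-3)
  Chunk 2: 'ggc' (positions 4-6)
Total chunks: ceil(7 / 4) = 2

2


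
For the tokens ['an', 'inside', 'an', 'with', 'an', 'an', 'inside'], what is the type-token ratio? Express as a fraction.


Tokens: 7
Unique types: ('an', 'inside', 'with') = 3
TTR = 3/7
Already in lowest terms.

3/7


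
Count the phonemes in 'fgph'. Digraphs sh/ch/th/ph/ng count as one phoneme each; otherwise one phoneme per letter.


Parsing 'fgph' greedily, digraphs first:
  'f' -> consonant phoneme (phonemes so far: 1)
  'g' -> consonant phoneme (phonemes so far: 2)
  'ph' -> digraph (1 consonant phoneme) (phonemes so far: 3)
Total phonemes: 3

3


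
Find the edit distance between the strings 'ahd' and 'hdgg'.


Building DP table for s1='ahd' (len 3) and s2='hdgg' (len 4):
       h  d  g  g
    0  1  2  3  4
  a 1  1  2  3  4
  h 2  1  2  3  4
  d 3  2  1  2  3
Edit distance = dp[3][4] = 3

3


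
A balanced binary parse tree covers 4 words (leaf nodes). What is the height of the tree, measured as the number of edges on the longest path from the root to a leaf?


In a balanced binary tree with n leaves the deepest leaf is ceil(log2(n)) edges below the root.
log2(4) = 2.0000
ceil(2.0000) = 2
height (edges) = 2

2


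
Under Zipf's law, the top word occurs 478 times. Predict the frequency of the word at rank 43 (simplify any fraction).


Zipf's law: freq(rank) = f1 / rank
f1 = 478, rank = 43
freq = 478 / 43
GCD(478, 43) = 1
Simplified: 478/43

478/43


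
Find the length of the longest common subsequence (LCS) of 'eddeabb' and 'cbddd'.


DP table for LCS of 'eddeabb' and 'cbddd':
       c  b  d  d  d
    0  0  0  0  0  0
  e 0  0  0  0  0  0
  d 0  0  0  1  1  1
  d 0  0  0  1  2  2
  e 0  0  0  1  2  2
  a 0  0  0  1  2  2
  b 0  0  1  1  2  2
  b 0  0  1  1  2  2
LCS: 'dd'
LCS length = 2

2


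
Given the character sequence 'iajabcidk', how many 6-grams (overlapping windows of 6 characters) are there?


String 'iajabcidk' has length L = 9.
Number of overlapping n-grams = L - n + 1
Substituting: 9 - 6 + 1 = 4

4


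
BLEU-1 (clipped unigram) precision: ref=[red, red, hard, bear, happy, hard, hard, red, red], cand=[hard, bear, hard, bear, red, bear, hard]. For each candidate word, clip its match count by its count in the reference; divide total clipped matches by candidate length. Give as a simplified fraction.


Reference word counts: {'bear': 1, 'happy': 1, 'hard': 3, 'red': 4}
Checking each candidate word (with clipping):
  'hard' -> in reference (ref count 3, used 1/3) -> match (matches: 1)
  'bear' -> in reference (ref count 1, used 1/1) -> match (matches: 2)
  'hard' -> in reference (ref count 3, used 2/3) -> match (matches: 3)
  'bear' -> ref count 1 already used up (1/1) -> clipped, no match (matches: 3)
  'red' -> in reference (ref count 4, used 1/4) -> match (matches: 4)
  'bear' -> ref count 1 already used up (1/1) -> clipped, no match (matches: 4)
  'hard' -> in reference (ref count 3, used 3/3) -> match (matches: 5)
Clipped matches: 5, Candidate length: 7
Precision = 5/7

5/7


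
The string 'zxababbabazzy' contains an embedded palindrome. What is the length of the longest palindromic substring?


Scanning 'zxababbabazzy' for palindromic substrings.
Substring at positions 2-9: 'ababbaba'.
Check: reverse('ababbaba') = 'ababbaba' -> palindrome confirmed.
Neighbouring characters ('x' / 'z') break symmetry, so it cannot extend further.
No longer palindromic substring exists; longest length = 8

8


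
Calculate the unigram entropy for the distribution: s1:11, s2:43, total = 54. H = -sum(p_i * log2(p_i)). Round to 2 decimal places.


Computing entropy H = -sum(p_i * log2(p_i)):
  s1: p = 11/54 = 0.2037, -p*log2(p) = 0.4676
  s2: p = 43/54 = 0.7963, -p*log2(p) = 0.2617
H = sum of terms = 0.7293
Rounded to 2 decimals: 0.73

0.73


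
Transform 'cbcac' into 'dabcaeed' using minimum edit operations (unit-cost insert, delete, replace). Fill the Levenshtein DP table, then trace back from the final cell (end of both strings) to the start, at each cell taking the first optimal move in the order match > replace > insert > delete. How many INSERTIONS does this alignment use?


Edit distance = 5. Backtracking from cell (5, 8) with preference match > replace > insert > delete,
then listing the resulting alignment 'cbcac' -> 'dabcaeed' left to right:
  Step 1: insert 'd' [insertion #1]
  Step 2: replace c->a
  Step 3: keep 'b'
  Step 4: keep 'c'
  Step 5: keep 'a'
  Step 6: insert 'e' [insertion #2]
  Step 7: insert 'e' [insertion #3]
  Step 8: replace c->d
Total insertions: 3

3


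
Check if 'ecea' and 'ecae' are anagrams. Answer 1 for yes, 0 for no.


Sort characters of 'ecea': 'acee'
Sort characters of 'ecae': 'acee'
Sorted forms match -> they ARE anagrams
Result: 1

1


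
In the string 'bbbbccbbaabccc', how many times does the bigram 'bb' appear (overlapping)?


Scanning 'bbbbccbbaabccc' for bigram 'bb':
  Position 0: 'bb' -> MATCH
  Position 1: 'bb' -> MATCH
  Position 2: 'bb' -> MATCH
  Position 3: 'bc' -> no
  Position 4: 'cc' -> no
  Position 5: 'cb' -> no
  Position 6: 'bb' -> MATCH
  Position 7: 'ba' -> no
  Position 8: 'aa' -> no
  Position 9: 'ab' -> no
  Position 10: 'bc' -> no
  Position 11: 'cc' -> no
  Position 12: 'cc' -> no
Total matches: 4

4


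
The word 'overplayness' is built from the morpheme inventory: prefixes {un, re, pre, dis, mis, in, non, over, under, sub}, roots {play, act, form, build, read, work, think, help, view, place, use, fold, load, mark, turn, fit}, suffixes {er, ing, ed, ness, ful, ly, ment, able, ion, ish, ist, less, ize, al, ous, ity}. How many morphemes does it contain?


Segmenting 'overplayness' against the inventory:
  'over' -> prefix (morpheme 1)
  'play' -> root (morpheme 2)
  'ness' -> suffix (morpheme 3)
Total morphemes: 3

3


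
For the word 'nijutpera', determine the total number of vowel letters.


Scanning each character of 'nijutpera':
  Position 1: 'n' -> consonant (running count: 0)
  Position 2: 'i' -> vowel (running count: 1)
  Position 3: 'j' -> consonant (running count: 1)
  Position 4: 'u' -> vowel (running count: 2)
  Position 5: 't' -> consonant (running count: 2)
  Position 6: 'p' -> consonant (running count: 2)
  Position 7: 'e' -> vowel (running count: 3)
  Position 8: 'r' -> consonant (running count: 3)
  Position 9: 'a' -> vowel (running count: 4)
Total vowels: 4

4


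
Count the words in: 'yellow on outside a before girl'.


Counting words by splitting on spaces:
  Word 1: 'yellow'
  Word 2: 'on'
  Word 3: 'outside'
  Word 4: 'a'
  Word 5: 'before'
  Word 6: 'girl'
Total words: 6

6


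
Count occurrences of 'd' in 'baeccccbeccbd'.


Scanning 'baeccccbeccbd' for 'd':
  Position 12: 'd' -> MATCH (count: 1)
Total occurrences of 'd': 1

1


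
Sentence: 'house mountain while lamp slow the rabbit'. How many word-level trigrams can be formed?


Word trigrams from [7] words:
  Trigram 1: (house mountain while)
  Trigram 2: (mountain while lamp)
  Trigram 3: (while lamp slow)
  Trigram 4: (lamp slow the)
  Trigram 5: (slow the rabbit)
Total word trigrams: 7 - 2 = 5

5


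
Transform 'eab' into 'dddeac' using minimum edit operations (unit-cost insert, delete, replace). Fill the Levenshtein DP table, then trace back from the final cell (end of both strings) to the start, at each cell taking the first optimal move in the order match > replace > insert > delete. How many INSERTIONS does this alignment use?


Edit distance = 4. Backtracking from cell (3, 6) with preference match > replace > insert > delete,
then listing the resulting alignment 'eab' -> 'dddeac' left to right:
  Step 1: insert 'd' [insertion #1]
  Step 2: insert 'd' [insertion #2]
  Step 3: insert 'd' [insertion #3]
  Step 4: keep 'e'
  Step 5: keep 'a'
  Step 6: replace b->c
Total insertions: 3

3


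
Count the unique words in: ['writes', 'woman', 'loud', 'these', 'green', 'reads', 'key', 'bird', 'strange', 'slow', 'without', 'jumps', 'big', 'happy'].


Listing all tokens and tracking unique types:
  Token 1: 'writes' -> NEW (unique so far: 1)
  Token 2: 'woman' -> NEW (unique so far: 2)
  Token 3: 'loud' -> NEW (unique so far: 3)
  Token 4: 'these' -> NEW (unique so far: 4)
  Token 5: 'green' -> NEW (unique so far: 5)
  Token 6: 'reads' -> NEW (unique so far: 6)
  Token 7: 'key' -> NEW (unique so far: 7)
  Token 8: 'bird' -> NEW (unique so far: 8)
  Token 9: 'strange' -> NEW (unique so far: 9)
  Token 10: 'slow' -> NEW (unique so far: 10)
  Token 11: 'without' -> NEW (unique so far: 11)
  Token 12: 'jumps' -> NEW (unique so far: 12)
  Token 13: 'big' -> NEW (unique so far: 13)
  Token 14: 'happy' -> NEW (unique so far: 14)
Unique types: ('big', 'bird', 'green', 'happy', 'jumps', 'key', 'loud', 'reads', 'slow', 'strange', 'these', 'without', 'woman', 'writes')
Vocabulary size: 14

14


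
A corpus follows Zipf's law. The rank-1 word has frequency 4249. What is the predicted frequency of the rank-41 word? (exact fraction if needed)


Zipf's law: freq(rank) = f1 / rank
f1 = 4249, rank = 41
freq = 4249 / 41
GCD(4249, 41) = 1
Simplified: 4249/41

4249/41


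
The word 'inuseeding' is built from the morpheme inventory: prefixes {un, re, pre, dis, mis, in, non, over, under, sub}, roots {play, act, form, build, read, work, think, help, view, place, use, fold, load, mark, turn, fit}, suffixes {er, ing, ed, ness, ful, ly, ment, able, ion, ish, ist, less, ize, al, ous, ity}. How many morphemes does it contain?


Segmenting 'inuseeding' against the inventory:
  'in' -> prefix (morpheme 1)
  'use' -> root (morpheme 2)
  'ed' -> suffix (morpheme 3)
  'ing' -> suffix (morpheme 4)
Total morphemes: 4

4


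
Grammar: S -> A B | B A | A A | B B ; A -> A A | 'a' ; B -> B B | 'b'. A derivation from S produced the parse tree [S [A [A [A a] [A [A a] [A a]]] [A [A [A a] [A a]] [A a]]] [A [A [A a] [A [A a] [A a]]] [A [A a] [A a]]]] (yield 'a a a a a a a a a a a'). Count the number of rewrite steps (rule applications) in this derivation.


Every bracketed nonterminal node [X ...] in the tree is produced by exactly one rule application.
Reading the tree off as a leftmost derivation:
  Step 1: S  =>  A A   (applied S -> A A)
  Step 2: A A  =>  A A A   (applied A -> A A)
  Step 3: A A A  =>  A A A A   (applied A -> A A)
  Step 4: A A A A  =>  a A A A   (applied A -> a)
  Step 5: a A A A  =>  a A A A A   (applied A -> A A)
  Step 6: a A A A A  =>  a a A A A   (applied A -> a)
  Step 7: a a A A A  =>  a a a A A   (applied A -> a)
  Step 8: a a a A A  =>  a a a A A A   (applied A -> A A)
  Step 9: a a a A A A  =>  a a a A A A A   (applied A -> A A)
  Step 10: a a a A A A A  =>  a a a a A A A   (applied A -> a)
  Step 11: a a a a A A A  =>  a a a a a A A   (applied A -> a)
  Step 12: a a a a a A A  =>  a a a a a a A   (applied A -> a)
  Step 13: a a a a a a A  =>  a a a a a a A A   (applied A -> A A)
  Step 14: a a a a a a A A  =>  a a a a a a A A A   (applied A -> A A)
  Step 15: a a a a a a A A A  =>  a a a a a a a A A   (applied A -> a)
  Step 16: a a a a a a a A A  =>  a a a a a a a A A A   (applied A -> A A)
  Step 17: a a a a a a a A A A  =>  a a a a a a a a A A   (applied A -> a)
  Step 18: a a a a a a a a A A  =>  a a a a a a a a a A   (applied A -> a)
  Step 19: a a a a a a a a a A  =>  a a a a a a a a a A A   (applied A -> A A)
  Step 20: a a a a a a a a a A A  =>  a a a a a a a a a a A   (applied A -> a)
  Step 21: a a a a a a a a a a A  =>  a a a a a a a a a a a   (applied A -> a)
Final yield: a a a a a a a a a a a
Total rewrite steps: 21

21


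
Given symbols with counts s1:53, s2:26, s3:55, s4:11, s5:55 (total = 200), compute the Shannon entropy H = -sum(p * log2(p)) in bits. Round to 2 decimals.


Computing entropy H = -sum(p_i * log2(p_i)):
  s1: p = 53/200 = 0.2650, -p*log2(p) = 0.5077
  s2: p = 26/200 = 0.1300, -p*log2(p) = 0.3826
  s3: p = 55/200 = 0.2750, -p*log2(p) = 0.5122
  s4: p = 11/200 = 0.0550, -p*log2(p) = 0.2301
  s5: p = 55/200 = 0.2750, -p*log2(p) = 0.5122
H = sum of terms = 2.1448
Rounded to 2 decimals: 2.14

2.14


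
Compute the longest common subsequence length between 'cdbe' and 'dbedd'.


DP table for LCS of 'cdbe' and 'dbedd':
       d  b  e  d  d
    0  0  0  0  0  0
  c 0  0  0  0  0  0
  d 0  1  1  1  1  1
  b 0  1  2  2  2  2
  e 0  1  2  3  3  3
LCS: 'dbe'
LCS length = 3

3


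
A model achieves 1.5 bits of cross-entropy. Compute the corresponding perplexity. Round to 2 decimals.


Perplexity formula: PP = 2^H
H = 1.5
PP = 2^1.5
Decompose: 2^1.5 = 2^1 * 2^0.5 = 2^1 * sqrt(2)
2^1 = 2, sqrt(2) ~ 1.4142136
PP ~ 2 * 1.4142136 = 2.8284272
Rounded to 2 decimals: 2.83

2.83


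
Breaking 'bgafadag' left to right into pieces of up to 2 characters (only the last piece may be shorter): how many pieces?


'bgafadag' has 8 characters.
Chunking with max size 2:
  Chunk 1: 'bg' (positions 0-1)
  Chunk 2: 'af' (positions 2-3)
  Chunk 3: 'ad' (positions 4-5)
  Chunk 4: 'ag' (positions 6-7)
Total chunks: ceil(8 / 2) = 4

4


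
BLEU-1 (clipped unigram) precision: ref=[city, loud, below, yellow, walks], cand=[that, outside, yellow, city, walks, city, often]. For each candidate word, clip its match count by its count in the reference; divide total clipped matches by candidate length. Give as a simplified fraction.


Reference word counts: {'below': 1, 'city': 1, 'loud': 1, 'walks': 1, 'yellow': 1}
Checking each candidate word (with clipping):
  'that' -> not in reference -> no match (matches: 0)
  'outside' -> not in reference -> no match (matches: 0)
  'yellow' -> in reference (ref count 1, used 1/1) -> match (matches: 1)
  'city' -> in reference (ref count 1, used 1/1) -> match (matches: 2)
  'walks' -> in reference (ref count 1, used 1/1) -> match (matches: 3)
  'city' -> ref count 1 already used up (1/1) -> clipped, no match (matches: 3)
  'often' -> not in reference -> no match (matches: 3)
Clipped matches: 3, Candidate length: 7
Precision = 3/7

3/7


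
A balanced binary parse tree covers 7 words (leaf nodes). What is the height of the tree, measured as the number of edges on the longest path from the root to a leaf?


In a balanced binary tree with n leaves the deepest leaf is ceil(log2(n)) edges below the root.
log2(7) = 2.8074
ceil(2.8074) = 3
height (edges) = 3

3


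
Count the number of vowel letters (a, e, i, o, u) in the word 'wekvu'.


Scanning each character of 'wekvu':
  Position 1: 'w' -> consonant (running count: 0)
  Position 2: 'e' -> vowel (running count: 1)
  Position 3: 'k' -> consonant (running count: 1)
  Position 4: 'v' -> consonant (running count: 1)
  Position 5: 'u' -> vowel (running count: 2)
Total vowels: 2

2


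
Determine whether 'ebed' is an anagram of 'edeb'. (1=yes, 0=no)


Sort characters of 'ebed': 'bdee'
Sort characters of 'edeb': 'bdee'
Sorted forms match -> they ARE anagrams
Result: 1

1


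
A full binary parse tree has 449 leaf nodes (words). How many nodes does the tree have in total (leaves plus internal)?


Leaf nodes (terminals): 449
Internal nodes = n - 1 = 449 - 1 = 448
Total = leaves + internal = 449 + 448 = 897

897


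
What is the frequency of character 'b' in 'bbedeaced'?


Scanning 'bbedeaced' for 'b':
  Position 0: 'b' -> MATCH (count: 1)
  Position 1: 'b' -> MATCH (count: 2)
Total occurrences of 'b': 2

2


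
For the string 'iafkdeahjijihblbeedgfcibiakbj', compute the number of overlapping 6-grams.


String 'iafkdeahjijihblbeedgfcibiakbj' has length L = 29.
Number of overlapping n-grams = L - n + 1
Substituting: 29 - 6 + 1 = 24

24


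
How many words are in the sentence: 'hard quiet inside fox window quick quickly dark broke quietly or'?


Counting words by splitting on spaces:
  Word 1: 'hard'
  Word 2: 'quiet'
  Word 3: 'inside'
  Word 4: 'fox'
  Word 5: 'window'
  Word 6: 'quick'
  Word 7: 'quickly'
  Word 8: 'dark'
  Word 9: 'broke'
  Word 10: 'quietly'
  Word 11: 'or'
Total words: 11

11


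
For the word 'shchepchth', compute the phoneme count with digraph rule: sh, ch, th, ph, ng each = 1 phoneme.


Parsing 'shchepchth' greedily, digraphs first:
  'sh' -> digraph (1 consonant phoneme) (phonemes so far: 1)
  'ch' -> digraph (1 consonant phoneme) (phonemes so far: 2)
  'e' -> vowel phoneme (phonemes so far: 3)
  'p' -> consonant phoneme (phonemes so far: 4)
  'ch' -> digraph (1 consonant phoneme) (phonemes so far: 5)
  'th' -> digraph (1 consonant phoneme) (phonemes so far: 6)
Total phonemes: 6

6


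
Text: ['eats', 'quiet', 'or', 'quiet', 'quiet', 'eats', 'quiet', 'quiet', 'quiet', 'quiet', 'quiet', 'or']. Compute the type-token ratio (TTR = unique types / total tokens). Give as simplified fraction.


Tokens: 12
Unique types: ('eats', 'or', 'quiet') = 3
TTR = 3/12
Simplify: divide both by 3 -> 1/4
TTR = 1/4

1/4


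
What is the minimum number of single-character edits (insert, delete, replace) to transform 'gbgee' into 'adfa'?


Building DP table for s1='gbgee' (len 5) and s2='adfa' (len 4):
       a  d  f  a
    0  1  2  3  4
  g 1  1  2  3  4
  b 2  2  2  3  4
  g 3  3  3  3  4
  e 4  4  4  4  4
  e 5  5  5  5  5
Edit distance = dp[5][4] = 5

5


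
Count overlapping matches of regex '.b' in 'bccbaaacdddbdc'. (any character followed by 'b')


Pattern: .b means any character followed by 'b'.
Scanning 'bccbaaacdddbdc' position-by-position:
  Pos 0: window 'bc' -> no
  Pos 1: window 'cc' -> no
  Pos 2: window 'cb' -> MATCH
  Pos 3: window 'ba' -> no
  Pos 4: window 'aa' -> no
  Pos 5: window 'aa' -> no
  Pos 6: window 'ac' -> no
  Pos 7: window 'cd' -> no
  Pos 8: window 'dd' -> no
  Pos 9: window 'dd' -> no
  Pos 10: window 'db' -> MATCH
  Pos 11: window 'bd' -> no
  Pos 12: window 'dc' -> no
  Pos 13: window 'c' -> no
Total matches: 2

2


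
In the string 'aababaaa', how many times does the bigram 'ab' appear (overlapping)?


Scanning 'aababaaa' for bigram 'ab':
  Position 0: 'aa' -> no
  Position 1: 'ab' -> MATCH
  Position 2: 'ba' -> no
  Position 3: 'ab' -> MATCH
  Position 4: 'ba' -> no
  Position 5: 'aa' -> no
  Position 6: 'aa' -> no
Total matches: 2

2


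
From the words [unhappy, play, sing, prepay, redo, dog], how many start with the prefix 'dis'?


Checking each word for prefix 'dis':
  'unhappy' -> no (count: 0)
  'play' -> no (count: 0)
  'sing' -> no (count: 0)
  'prepay' -> no (count: 0)
  'redo' -> no (count: 0)
  'dog' -> no (count: 0)
Total with prefix 'dis': 0

0


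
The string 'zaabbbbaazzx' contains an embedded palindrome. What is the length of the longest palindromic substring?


Scanning 'zaabbbbaazzx' for palindromic substrings.
Substring at positions 0-9: 'zaabbbbaaz'.
Check: reverse('zaabbbbaaz') = 'zaabbbbaaz' -> palindrome confirmed.
Neighbouring characters ('-' / 'z') break symmetry, so it cannot extend further.
No longer palindromic substring exists; longest length = 10

10


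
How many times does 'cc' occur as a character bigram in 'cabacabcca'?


Scanning 'cabacabcca' for bigram 'cc':
  Position 0: 'ca' -> no
  Position 1: 'ab' -> no
  Position 2: 'ba' -> no
  Position 3: 'ac' -> no
  Position 4: 'ca' -> no
  Position 5: 'ab' -> no
  Position 6: 'bc' -> no
  Position 7: 'cc' -> MATCH
  Position 8: 'ca' -> no
Total matches: 1

1


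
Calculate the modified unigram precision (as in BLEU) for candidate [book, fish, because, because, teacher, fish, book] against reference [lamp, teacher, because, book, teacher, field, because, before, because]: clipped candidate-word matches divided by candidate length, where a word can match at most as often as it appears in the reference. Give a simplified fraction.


Reference word counts: {'because': 3, 'before': 1, 'book': 1, 'field': 1, 'lamp': 1, 'teacher': 2}
Checking each candidate word (with clipping):
  'book' -> in reference (ref count 1, used 1/1) -> match (matches: 1)
  'fish' -> not in reference -> no match (matches: 1)
  'because' -> in reference (ref count 3, used 1/3) -> match (matches: 2)
  'because' -> in reference (ref count 3, used 2/3) -> match (matches: 3)
  'teacher' -> in reference (ref count 2, used 1/2) -> match (matches: 4)
  'fish' -> not in reference -> no match (matches: 4)
  'book' -> ref count 1 already used up (1/1) -> clipped, no match (matches: 4)
Clipped matches: 4, Candidate length: 7
Precision = 4/7

4/7


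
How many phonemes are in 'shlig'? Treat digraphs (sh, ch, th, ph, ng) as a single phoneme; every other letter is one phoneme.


Parsing 'shlig' greedily, digraphs first:
  'sh' -> digraph (1 consonant phoneme) (phonemes so far: 1)
  'l' -> consonant phoneme (phonemes so far: 2)
  'i' -> vowel phoneme (phonemes so far: 3)
  'g' -> consonant phoneme (phonemes so far: 4)
Total phonemes: 4

4


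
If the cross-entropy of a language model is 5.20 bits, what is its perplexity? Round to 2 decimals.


Perplexity formula: PP = 2^H
H = 5.20
PP = 2^5.20
Decompose: 2^5.20 = 2^5 * 2^0.20
2^5 = 32, 2^0.20 ~ 1.1486984
PP ~ 32 * 1.1486984 = 36.7583488
Rounded to 2 decimals: 36.76

36.76


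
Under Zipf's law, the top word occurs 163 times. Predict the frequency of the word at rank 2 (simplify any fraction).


Zipf's law: freq(rank) = f1 / rank
f1 = 163, rank = 2
freq = 163 / 2
GCD(163, 2) = 1
Simplified: 163/2

163/2


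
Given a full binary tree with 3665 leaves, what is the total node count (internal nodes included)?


Leaf nodes (terminals): 3665
Internal nodes = n - 1 = 3665 - 1 = 3664
Total = leaves + internal = 3665 + 3664 = 7329

7329


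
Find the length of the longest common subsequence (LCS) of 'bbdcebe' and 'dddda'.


DP table for LCS of 'bbdcebe' and 'dddda':
       d  d  d  d  a
    0  0  0  0  0  0
  b 0  0  0  0  0  0
  b 0  0  0  0  0  0
  d 0  1  1  1  1  1
  c 0  1  1  1  1  1
  e 0  1  1  1  1  1
  b 0  1  1  1  1  1
  e 0  1  1  1  1  1
LCS: 'd'
LCS length = 1

1


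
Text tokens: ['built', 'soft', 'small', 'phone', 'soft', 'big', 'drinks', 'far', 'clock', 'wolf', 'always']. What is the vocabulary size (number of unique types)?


Listing all tokens and tracking unique types:
  Token 1: 'built' -> NEW (unique so far: 1)
  Token 2: 'soft' -> NEW (unique so far: 2)
  Token 3: 'small' -> NEW (unique so far: 3)
  Token 4: 'phone' -> NEW (unique so far: 4)
  Token 5: 'soft' -> duplicate (unique so far: 4)
  Token 6: 'big' -> NEW (unique so far: 5)
  Token 7: 'drinks' -> NEW (unique so far: 6)
  Token 8: 'far' -> NEW (unique so far: 7)
  Token 9: 'clock' -> NEW (unique so far: 8)
  Token 10: 'wolf' -> NEW (unique so far: 9)
  Token 11: 'always' -> NEW (unique so far: 10)
Unique types: ('always', 'big', 'built', 'clock', 'drinks', 'far', 'phone', 'small', 'soft', 'wolf')
Vocabulary size: 10

10
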